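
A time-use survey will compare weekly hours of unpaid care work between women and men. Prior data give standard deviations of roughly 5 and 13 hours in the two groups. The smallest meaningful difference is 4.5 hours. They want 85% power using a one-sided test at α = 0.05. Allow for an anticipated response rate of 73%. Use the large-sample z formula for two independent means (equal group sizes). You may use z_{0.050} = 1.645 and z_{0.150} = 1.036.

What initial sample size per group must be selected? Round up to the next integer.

n = (z_α + z_β)² · (σ₁² + σ₂²) / δ²
  = (1.645 + 1.036)² · (5² + 13² = 194) / 4.5²
  = 7.1878 · 194 / 20.25
  = 68.86
Adjust for 73% response: 68.86 / 0.73 = 94.33.
Round up → n = 95 per group.

n = 95 per group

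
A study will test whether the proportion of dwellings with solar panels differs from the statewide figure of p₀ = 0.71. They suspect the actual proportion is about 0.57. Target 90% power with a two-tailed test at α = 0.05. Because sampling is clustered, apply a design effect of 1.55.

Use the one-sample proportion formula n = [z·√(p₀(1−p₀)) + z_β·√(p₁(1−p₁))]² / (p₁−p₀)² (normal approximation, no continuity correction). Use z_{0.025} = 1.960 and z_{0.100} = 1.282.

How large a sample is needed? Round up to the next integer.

n = 184

n = [z_{α/2}·√(p₀q₀) + z_β·√(p₁q₁)]² / (p₁ − p₀)²
  = [1.960·√(0.71·0.29) + 1.282·√(0.57·0.43)]² / (-0.14)²
  = [1.960·0.4538 + 1.282·0.4951]² / 0.0196
  = [1.5241]² / 0.0196
  = 118.51
Design effect: 1.55 × 118.51 = 183.69.
Round up → n = 184.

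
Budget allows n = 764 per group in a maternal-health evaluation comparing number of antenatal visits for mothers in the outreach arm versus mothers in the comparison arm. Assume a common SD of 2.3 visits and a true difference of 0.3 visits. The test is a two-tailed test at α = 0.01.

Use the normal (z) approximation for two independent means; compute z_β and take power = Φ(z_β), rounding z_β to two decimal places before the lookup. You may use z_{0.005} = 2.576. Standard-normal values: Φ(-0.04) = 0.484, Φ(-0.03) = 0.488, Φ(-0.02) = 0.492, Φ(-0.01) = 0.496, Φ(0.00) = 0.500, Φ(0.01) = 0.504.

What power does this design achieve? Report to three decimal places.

z_β = δ·√(n/(σ₁²+σ₂²)) − z_{α/2}
    = 0.3 · √(764/10.58) − 2.576
    = 0.3 · 8.49775 − 2.576
    = 2.5493 − 2.576 = -0.0267 → -0.03
Power = Φ(-0.03) = 0.488.

Power ≈ 0.488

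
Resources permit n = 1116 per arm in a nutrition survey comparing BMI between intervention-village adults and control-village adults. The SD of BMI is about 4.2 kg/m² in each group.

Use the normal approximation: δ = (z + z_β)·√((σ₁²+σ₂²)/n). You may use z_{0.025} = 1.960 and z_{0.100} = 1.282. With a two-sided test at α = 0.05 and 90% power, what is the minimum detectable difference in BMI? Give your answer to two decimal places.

δ = (z_{α/2} + z_β) · √((σ₁²+σ₂²)/n)
  = (1.960 + 1.282) · √(35.28/1116)
  = 3.242 · √0.03161
  = 3.242 · 0.1778
  = 0.5764

Minimum detectable difference ≈ 0.58 kg/m²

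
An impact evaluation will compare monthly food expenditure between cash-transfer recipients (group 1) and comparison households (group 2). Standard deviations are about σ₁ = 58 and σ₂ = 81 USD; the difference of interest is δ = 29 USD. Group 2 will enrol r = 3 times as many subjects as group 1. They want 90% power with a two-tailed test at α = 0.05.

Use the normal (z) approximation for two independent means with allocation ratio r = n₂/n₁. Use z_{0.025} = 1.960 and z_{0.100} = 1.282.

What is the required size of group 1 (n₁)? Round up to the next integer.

n₁ = 70

n₁ = (z_{α/2} + z_β)² · (σ₁² + σ₂²/r) / δ²
   = (1.960 + 1.282)² · (58² + 81²/3) / 29²
   = 10.5106 · (3364 + 2187) / 841
   = 10.5106 · 5551 / 841
   = 69.37
Round up → n₁ = 70; n₂ = r·n₁ = 3 × 70 = 210.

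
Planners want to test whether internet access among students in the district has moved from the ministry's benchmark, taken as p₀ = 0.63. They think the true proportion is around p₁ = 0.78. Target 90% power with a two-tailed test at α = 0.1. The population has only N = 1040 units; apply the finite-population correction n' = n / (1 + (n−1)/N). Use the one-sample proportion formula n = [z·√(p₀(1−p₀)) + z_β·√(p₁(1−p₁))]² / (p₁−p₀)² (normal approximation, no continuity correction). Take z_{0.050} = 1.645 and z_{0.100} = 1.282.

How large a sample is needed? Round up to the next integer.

n = 73

n = [z_{α/2}·√(p₀q₀) + z_β·√(p₁q₁)]² / (p₁ − p₀)²
  = [1.645·√(0.63·0.37) + 1.282·√(0.78·0.22)]² / (0.15)²
  = [1.645·0.4828 + 1.282·0.4142]² / 0.0225
  = [1.3253]² / 0.0225
  = 78.06
Finite-population correction (N = 1040): 78.06 / (1 + (78.06 − 1)/1040) = 72.68.
Round up → n = 73.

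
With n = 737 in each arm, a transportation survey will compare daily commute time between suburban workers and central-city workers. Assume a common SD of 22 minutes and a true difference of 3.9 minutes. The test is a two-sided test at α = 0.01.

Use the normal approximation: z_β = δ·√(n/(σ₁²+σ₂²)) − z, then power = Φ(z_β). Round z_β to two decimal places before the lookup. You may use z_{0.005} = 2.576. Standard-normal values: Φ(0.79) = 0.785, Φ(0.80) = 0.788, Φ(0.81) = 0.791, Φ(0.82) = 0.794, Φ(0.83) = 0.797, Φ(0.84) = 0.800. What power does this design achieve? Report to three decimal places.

Power ≈ 0.797

z_β = δ·√(n/(σ₁²+σ₂²)) − z_{α/2}
    = 3.9 · √(737/968) − 2.576
    = 3.9 · 0.87256 − 2.576
    = 3.4030 − 2.576 = 0.8270 → 0.83
Power = Φ(0.83) = 0.797.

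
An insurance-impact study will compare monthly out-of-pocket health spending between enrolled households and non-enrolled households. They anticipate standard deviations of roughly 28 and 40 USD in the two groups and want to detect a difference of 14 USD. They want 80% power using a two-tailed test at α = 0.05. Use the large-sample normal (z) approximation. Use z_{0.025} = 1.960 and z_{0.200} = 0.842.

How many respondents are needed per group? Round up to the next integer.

n = (z_{α/2} + z_β)² · (σ₁² + σ₂²) / δ²
  = (1.960 + 0.842)² · (28² + 40² = 2384) / 14²
  = 7.8512 · 2384 / 196
  = 95.50
Round up → n = 96 per group.

n = 96 per group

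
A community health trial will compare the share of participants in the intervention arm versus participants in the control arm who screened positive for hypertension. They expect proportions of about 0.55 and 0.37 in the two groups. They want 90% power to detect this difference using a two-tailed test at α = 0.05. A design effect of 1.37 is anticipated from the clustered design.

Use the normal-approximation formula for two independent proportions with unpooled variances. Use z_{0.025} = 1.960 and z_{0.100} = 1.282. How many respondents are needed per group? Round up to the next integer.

n = (z_{α/2} + z_β)² · [p₁(1−p₁) + p₂(1−p₂)] / (p₁ − p₂)²
  = (1.960 + 1.282)² · (0.55·0.45 + 0.37·0.63) / (0.18)²
  = (3.242)² · (0.2475 + 0.2331) / 0.0324
  = 10.5106 · 0.4806 / 0.0324
  = 155.91
Design effect: 1.37 × 155.91 = 213.59.
Round up → n = 214 per group.

n = 214 per group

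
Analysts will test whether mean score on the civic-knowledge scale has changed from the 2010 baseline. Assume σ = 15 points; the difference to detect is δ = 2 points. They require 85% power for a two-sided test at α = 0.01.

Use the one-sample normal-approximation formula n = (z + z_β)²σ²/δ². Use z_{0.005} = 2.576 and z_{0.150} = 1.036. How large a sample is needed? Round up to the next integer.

n = 734

n = (z_{α/2} + z_β)² · σ² / δ²
  = (2.576 + 1.036)² · 15² / 2²
  = 13.0465 · 225 / 4
  = 733.87
Round up → n = 734.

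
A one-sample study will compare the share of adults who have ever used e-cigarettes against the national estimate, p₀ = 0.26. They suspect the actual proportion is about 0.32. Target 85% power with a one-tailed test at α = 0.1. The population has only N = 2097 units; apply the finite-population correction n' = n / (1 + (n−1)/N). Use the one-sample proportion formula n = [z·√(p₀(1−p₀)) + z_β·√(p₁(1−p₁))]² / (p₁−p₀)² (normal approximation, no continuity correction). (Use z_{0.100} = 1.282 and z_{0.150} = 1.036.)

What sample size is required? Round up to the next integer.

n = [z_α·√(p₀q₀) + z_β·√(p₁q₁)]² / (p₁ − p₀)²
  = [1.282·√(0.26·0.74) + 1.036·√(0.32·0.68)]² / (0.06)²
  = [1.282·0.4386 + 1.036·0.4665]² / 0.0036
  = [1.0456]² / 0.0036
  = 303.69
Finite-population correction (N = 2097): 303.69 / (1 + (303.69 − 1)/2097) = 265.38.
Round up → n = 266.

n = 266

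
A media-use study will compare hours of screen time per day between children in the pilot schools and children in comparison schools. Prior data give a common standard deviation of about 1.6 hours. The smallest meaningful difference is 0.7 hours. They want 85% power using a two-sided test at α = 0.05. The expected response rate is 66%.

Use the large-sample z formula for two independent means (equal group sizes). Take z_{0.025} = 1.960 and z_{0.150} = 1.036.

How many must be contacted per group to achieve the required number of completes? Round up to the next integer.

n = 143 per group

n = (z_{α/2} + z_β)² · (σ₁² + σ₂²) / δ²
  = (1.960 + 1.036)² · (2·1.6² = 5.12) / 0.7²
  = 8.9760 · 5.12 / 0.49
  = 93.79
Adjust for 66% response: 93.79 / 0.66 = 142.11.
Round up → n = 143 per group.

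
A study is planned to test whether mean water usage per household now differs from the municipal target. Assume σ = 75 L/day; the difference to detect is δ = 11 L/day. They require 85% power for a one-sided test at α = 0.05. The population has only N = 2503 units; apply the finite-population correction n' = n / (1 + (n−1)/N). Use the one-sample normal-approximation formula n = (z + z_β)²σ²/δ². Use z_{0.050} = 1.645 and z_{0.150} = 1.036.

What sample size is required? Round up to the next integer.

n = 295

n = (z_α + z_β)² · σ² / δ²
  = (1.645 + 1.036)² · 75² / 11²
  = 7.1878 · 5625 / 121
  = 334.14
Finite-population correction (N = 2503): 334.14 / (1 + (334.14 − 1)/2503) = 294.89.
Round up → n = 295.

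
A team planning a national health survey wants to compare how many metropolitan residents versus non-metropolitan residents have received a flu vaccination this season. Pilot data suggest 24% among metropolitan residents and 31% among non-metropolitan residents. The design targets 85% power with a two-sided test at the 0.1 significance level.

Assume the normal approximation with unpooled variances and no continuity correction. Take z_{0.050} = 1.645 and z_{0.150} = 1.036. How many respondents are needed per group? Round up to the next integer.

n = 582 per group

n = (z_{α/2} + z_β)² · [p₁(1−p₁) + p₂(1−p₂)] / (p₁ − p₂)²
  = (1.645 + 1.036)² · (0.24·0.76 + 0.31·0.69) / (-0.07)²
  = (2.681)² · (0.1824 + 0.2139) / 0.0049
  = 7.1878 · 0.3963 / 0.0049
  = 581.33
Round up → n = 582 per group.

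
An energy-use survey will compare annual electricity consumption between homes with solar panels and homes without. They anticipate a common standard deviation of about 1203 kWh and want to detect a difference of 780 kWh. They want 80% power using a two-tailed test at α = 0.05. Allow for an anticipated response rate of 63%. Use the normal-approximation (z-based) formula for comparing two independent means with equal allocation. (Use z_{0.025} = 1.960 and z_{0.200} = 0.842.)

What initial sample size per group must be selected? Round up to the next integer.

n = 60 per group

n = (z_{α/2} + z_β)² · (σ₁² + σ₂²) / δ²
  = (1.960 + 0.842)² · (2·1203² = 2894418) / 780²
  = 7.8512 · 2894418 / 608400
  = 37.35
Adjust for 63% response: 37.35 / 0.63 = 59.29.
Round up → n = 60 per group.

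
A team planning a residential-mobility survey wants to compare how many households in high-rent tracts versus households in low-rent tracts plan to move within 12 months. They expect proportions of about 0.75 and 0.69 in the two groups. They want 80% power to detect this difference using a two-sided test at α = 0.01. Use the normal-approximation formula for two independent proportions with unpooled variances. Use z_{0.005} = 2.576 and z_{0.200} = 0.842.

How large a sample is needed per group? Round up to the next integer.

n = 1303 per group

n = (z_{α/2} + z_β)² · [p₁(1−p₁) + p₂(1−p₂)] / (p₁ − p₂)²
  = (2.576 + 0.842)² · (0.75·0.25 + 0.69·0.31) / (0.06)²
  = (3.418)² · (0.1875 + 0.2139) / 0.0036
  = 11.6827 · 0.4014 / 0.0036
  = 1302.62
Round up → n = 1303 per group.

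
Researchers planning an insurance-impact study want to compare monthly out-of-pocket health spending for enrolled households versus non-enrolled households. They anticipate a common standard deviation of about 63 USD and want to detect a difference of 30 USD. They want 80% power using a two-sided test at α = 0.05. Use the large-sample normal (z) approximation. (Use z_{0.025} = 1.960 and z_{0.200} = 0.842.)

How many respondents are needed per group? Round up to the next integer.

n = 70 per group

n = (z_{α/2} + z_β)² · (σ₁² + σ₂²) / δ²
  = (1.960 + 0.842)² · (2·63² = 7938) / 30²
  = 7.8512 · 7938 / 900
  = 69.25
Round up → n = 70 per group.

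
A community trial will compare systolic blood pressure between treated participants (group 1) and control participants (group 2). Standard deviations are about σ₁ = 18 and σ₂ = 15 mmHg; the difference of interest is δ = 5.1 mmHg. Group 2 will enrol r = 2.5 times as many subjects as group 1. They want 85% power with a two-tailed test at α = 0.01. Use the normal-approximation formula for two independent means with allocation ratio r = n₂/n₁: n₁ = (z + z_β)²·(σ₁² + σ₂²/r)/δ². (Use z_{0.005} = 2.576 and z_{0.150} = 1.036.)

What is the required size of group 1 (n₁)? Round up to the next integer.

n₁ = 208

n₁ = (z_{α/2} + z_β)² · (σ₁² + σ₂²/r) / δ²
   = (2.576 + 1.036)² · (18² + 15²/2.5) / 5.1²
   = 13.0465 · (324 + 90) / 26.01
   = 13.0465 · 414 / 26.01
   = 207.66
Round up → n₁ = 208; n₂ = r·n₁ = 2.5 × 208 = 520.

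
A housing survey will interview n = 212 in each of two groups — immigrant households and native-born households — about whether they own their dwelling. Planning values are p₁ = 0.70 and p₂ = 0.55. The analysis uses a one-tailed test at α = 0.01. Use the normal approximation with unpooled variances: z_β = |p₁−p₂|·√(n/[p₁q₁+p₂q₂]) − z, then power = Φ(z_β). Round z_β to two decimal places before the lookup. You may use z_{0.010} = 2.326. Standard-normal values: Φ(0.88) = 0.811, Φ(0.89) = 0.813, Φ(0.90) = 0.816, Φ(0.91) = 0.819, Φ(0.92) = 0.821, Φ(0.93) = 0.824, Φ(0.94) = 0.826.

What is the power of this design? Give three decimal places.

Power ≈ 0.816

z_β = |p₁−p₂|·√(n/[p₁q₁+p₂q₂]) − z_α
    = 0.15 · √(212/0.4575) − 2.326
    = 0.15 · 21.5264 − 2.326
    = 3.2290 − 2.326 = 0.9030 → 0.90
Power = Φ(0.90) = 0.816.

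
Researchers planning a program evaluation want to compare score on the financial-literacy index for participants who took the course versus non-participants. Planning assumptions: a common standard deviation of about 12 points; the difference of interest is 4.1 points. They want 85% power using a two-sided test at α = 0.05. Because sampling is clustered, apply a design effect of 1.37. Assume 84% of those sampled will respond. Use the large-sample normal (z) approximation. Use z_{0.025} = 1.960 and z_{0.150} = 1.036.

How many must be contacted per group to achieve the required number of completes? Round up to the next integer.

n = 251 per group

n = (z_{α/2} + z_β)² · (σ₁² + σ₂²) / δ²
  = (1.960 + 1.036)² · (2·12² = 288) / 4.1²
  = 8.9760 · 288 / 16.81
  = 153.78
Design effect: 1.37 × 153.78 = 210.68.
Adjust for 84% response: 210.68 / 0.84 = 250.81.
Round up → n = 251 per group.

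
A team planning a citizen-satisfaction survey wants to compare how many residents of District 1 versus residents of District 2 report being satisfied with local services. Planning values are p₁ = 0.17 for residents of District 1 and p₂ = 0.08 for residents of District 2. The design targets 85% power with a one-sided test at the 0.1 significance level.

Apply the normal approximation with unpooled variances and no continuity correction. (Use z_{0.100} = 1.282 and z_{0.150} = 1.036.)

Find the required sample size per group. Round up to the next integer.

n = 143 per group

n = (z_α + z_β)² · [p₁(1−p₁) + p₂(1−p₂)] / (p₁ − p₂)²
  = (1.282 + 1.036)² · (0.17·0.83 + 0.08·0.92) / (0.09)²
  = (2.318)² · (0.1411 + 0.0736) / 0.0081
  = 5.3731 · 0.2147 / 0.0081
  = 142.42
Round up → n = 143 per group.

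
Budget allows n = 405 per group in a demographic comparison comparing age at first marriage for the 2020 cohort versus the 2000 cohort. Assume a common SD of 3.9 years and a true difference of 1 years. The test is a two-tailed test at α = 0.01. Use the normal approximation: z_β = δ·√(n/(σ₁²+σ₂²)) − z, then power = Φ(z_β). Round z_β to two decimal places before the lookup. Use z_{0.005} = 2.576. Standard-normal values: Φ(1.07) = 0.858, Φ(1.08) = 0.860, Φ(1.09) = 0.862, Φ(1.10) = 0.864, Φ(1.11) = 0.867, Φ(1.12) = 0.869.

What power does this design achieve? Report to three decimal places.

Power ≈ 0.858

z_β = δ·√(n/(σ₁²+σ₂²)) − z_{α/2}
    = 1 · √(405/30.42) − 2.576
    = 1 · 3.64878 − 2.576
    = 3.6488 − 2.576 = 1.0728 → 1.07
Power = Φ(1.07) = 0.858.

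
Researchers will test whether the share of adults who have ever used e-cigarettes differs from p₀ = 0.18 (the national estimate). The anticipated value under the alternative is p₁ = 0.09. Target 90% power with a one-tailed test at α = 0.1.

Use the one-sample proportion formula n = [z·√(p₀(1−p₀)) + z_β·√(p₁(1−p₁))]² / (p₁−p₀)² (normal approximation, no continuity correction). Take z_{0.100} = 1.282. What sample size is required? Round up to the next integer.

n = 92

n = [z_α·√(p₀q₀) + z_β·√(p₁q₁)]² / (p₁ − p₀)²
  = [1.282·√(0.18·0.82) + 1.282·√(0.09·0.91)]² / (-0.09)²
  = [1.282·0.3842 + 1.282·0.2862]² / 0.0081
  = [0.8594]² / 0.0081
  = 91.18
Round up → n = 92.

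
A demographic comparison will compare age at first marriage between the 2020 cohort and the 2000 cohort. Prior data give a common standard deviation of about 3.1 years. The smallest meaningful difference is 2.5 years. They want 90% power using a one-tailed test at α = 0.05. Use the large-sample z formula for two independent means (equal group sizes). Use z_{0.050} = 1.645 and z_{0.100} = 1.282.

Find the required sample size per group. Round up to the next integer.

n = 27 per group

n = (z_α + z_β)² · (σ₁² + σ₂²) / δ²
  = (1.645 + 1.282)² · (2·3.1² = 19.22) / 2.5²
  = 8.5673 · 19.22 / 6.25
  = 26.35
Round up → n = 27 per group.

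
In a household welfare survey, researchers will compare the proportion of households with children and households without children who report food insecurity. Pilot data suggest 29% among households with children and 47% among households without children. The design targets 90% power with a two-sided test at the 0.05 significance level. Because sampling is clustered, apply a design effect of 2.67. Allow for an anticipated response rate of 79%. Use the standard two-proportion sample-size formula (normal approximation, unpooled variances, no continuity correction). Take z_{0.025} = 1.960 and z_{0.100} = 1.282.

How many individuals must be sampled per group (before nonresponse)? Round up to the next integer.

n = (z_{α/2} + z_β)² · [p₁(1−p₁) + p₂(1−p₂)] / (p₁ − p₂)²
  = (1.960 + 1.282)² · (0.29·0.71 + 0.47·0.53) / (-0.18)²
  = (3.242)² · (0.2059 + 0.2491) / 0.0324
  = 10.5106 · 0.4550 / 0.0324
  = 147.60
Design effect: 2.67 × 147.60 = 394.10.
Adjust for 79% response: 394.10 / 0.79 = 498.86.
Round up → n = 499 per group.

n = 499 per group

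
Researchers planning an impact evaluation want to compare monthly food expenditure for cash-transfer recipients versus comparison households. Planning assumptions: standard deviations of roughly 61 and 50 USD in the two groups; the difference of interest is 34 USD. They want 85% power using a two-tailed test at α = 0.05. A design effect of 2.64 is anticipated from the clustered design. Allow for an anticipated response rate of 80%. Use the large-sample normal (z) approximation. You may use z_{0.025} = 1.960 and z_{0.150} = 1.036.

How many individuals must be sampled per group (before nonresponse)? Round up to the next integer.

n = (z_{α/2} + z_β)² · (σ₁² + σ₂²) / δ²
  = (1.960 + 1.036)² · (61² + 50² = 6221) / 34²
  = 8.9760 · 6221 / 1156
  = 48.30
Design effect: 2.64 × 48.30 = 127.52.
Adjust for 80% response: 127.52 / 0.80 = 159.40.
Round up → n = 160 per group.

n = 160 per group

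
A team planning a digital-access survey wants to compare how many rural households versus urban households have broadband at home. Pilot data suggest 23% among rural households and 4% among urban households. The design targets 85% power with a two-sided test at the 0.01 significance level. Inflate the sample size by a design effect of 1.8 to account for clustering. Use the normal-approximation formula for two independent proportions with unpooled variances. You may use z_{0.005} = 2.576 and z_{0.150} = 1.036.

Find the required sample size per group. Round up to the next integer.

n = 141 per group

n = (z_{α/2} + z_β)² · [p₁(1−p₁) + p₂(1−p₂)] / (p₁ − p₂)²
  = (2.576 + 1.036)² · (0.23·0.77 + 0.04·0.96) / (0.19)²
  = (3.612)² · (0.1771 + 0.0384) / 0.0361
  = 13.0465 · 0.2155 / 0.0361
  = 77.88
Design effect: 1.8 × 77.88 = 140.19.
Round up → n = 141 per group.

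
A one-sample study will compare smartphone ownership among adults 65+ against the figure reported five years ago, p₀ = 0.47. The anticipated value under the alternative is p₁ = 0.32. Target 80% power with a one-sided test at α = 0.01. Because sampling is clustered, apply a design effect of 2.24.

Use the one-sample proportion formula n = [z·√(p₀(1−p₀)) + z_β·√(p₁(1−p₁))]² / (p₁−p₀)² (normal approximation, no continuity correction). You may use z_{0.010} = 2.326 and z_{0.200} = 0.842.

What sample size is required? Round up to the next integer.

n = [z_α·√(p₀q₀) + z_β·√(p₁q₁)]² / (p₁ − p₀)²
  = [2.326·√(0.47·0.53) + 0.842·√(0.32·0.68)]² / (-0.15)²
  = [2.326·0.4991 + 0.842·0.4665]² / 0.0225
  = [1.5537]² / 0.0225
  = 107.29
Design effect: 2.24 × 107.29 = 240.32.
Round up → n = 241.

n = 241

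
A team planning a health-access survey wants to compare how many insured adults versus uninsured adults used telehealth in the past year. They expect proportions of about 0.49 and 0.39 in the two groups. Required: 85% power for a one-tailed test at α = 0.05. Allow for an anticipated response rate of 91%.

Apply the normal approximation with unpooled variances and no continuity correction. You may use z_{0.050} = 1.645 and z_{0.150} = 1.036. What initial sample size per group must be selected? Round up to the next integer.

n = (z_α + z_β)² · [p₁(1−p₁) + p₂(1−p₂)] / (p₁ − p₂)²
  = (1.645 + 1.036)² · (0.49·0.51 + 0.39·0.61) / (0.10)²
  = (2.681)² · (0.2499 + 0.2379) / 0.0100
  = 7.1878 · 0.4878 / 0.0100
  = 350.62
Adjust for 91% response: 350.62 / 0.91 = 385.30.
Round up → n = 386 per group.

n = 386 per group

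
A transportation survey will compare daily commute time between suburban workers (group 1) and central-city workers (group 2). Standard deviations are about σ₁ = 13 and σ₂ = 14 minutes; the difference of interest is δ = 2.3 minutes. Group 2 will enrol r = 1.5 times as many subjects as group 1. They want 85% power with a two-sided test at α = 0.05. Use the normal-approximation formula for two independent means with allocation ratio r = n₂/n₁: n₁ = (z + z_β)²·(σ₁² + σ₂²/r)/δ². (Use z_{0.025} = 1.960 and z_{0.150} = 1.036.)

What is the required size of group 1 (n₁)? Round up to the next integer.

n₁ = 509

n₁ = (z_{α/2} + z_β)² · (σ₁² + σ₂²/r) / δ²
   = (1.960 + 1.036)² · (13² + 14²/1.5) / 2.3²
   = 8.9760 · (169 + 130.6667) / 5.29
   = 8.9760 · 299.6667 / 5.29
   = 508.47
Round up → n₁ = 509; n₂ = r·n₁ = 1.5 × 509 = 764.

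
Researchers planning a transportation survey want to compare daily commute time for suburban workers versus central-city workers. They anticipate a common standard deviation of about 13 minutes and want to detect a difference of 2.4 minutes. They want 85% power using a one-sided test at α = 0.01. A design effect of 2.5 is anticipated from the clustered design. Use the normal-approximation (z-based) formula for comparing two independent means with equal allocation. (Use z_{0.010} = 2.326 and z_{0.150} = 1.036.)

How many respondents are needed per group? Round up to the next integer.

n = 1659 per group

n = (z_α + z_β)² · (σ₁² + σ₂²) / δ²
  = (2.326 + 1.036)² · (2·13² = 338) / 2.4²
  = 11.3030 · 338 / 5.76
  = 663.27
Design effect: 2.5 × 663.27 = 1658.17.
Round up → n = 1659 per group.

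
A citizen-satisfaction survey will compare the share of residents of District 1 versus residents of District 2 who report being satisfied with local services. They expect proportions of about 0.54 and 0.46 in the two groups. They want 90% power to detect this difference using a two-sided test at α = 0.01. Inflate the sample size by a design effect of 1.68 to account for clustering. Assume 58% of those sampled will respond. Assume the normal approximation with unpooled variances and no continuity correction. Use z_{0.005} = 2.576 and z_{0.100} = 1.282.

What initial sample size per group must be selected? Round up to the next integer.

n = 3347 per group

n = (z_{α/2} + z_β)² · [p₁(1−p₁) + p₂(1−p₂)] / (p₁ − p₂)²
  = (2.576 + 1.282)² · (0.54·0.46 + 0.46·0.54) / (0.08)²
  = (3.858)² · (0.2484 + 0.2484) / 0.0064
  = 14.8842 · 0.4968 / 0.0064
  = 1155.38
Design effect: 1.68 × 1155.38 = 1941.04.
Adjust for 58% response: 1941.04 / 0.58 = 3346.63.
Round up → n = 3347 per group.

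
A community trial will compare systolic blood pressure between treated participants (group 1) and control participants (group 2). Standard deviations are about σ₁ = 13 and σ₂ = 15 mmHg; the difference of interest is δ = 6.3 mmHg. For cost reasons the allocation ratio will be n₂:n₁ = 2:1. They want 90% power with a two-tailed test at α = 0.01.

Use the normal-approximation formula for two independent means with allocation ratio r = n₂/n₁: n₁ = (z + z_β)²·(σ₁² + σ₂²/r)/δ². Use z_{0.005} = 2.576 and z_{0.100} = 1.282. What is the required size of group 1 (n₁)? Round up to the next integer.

n₁ = (z_{α/2} + z_β)² · (σ₁² + σ₂²/r) / δ²
   = (2.576 + 1.282)² · (13² + 15²/2) / 6.3²
   = 14.8842 · (169 + 112.5) / 39.69
   = 14.8842 · 281.5 / 39.69
   = 105.57
Round up → n₁ = 106; n₂ = r·n₁ = 2 × 106 = 212.

n₁ = 106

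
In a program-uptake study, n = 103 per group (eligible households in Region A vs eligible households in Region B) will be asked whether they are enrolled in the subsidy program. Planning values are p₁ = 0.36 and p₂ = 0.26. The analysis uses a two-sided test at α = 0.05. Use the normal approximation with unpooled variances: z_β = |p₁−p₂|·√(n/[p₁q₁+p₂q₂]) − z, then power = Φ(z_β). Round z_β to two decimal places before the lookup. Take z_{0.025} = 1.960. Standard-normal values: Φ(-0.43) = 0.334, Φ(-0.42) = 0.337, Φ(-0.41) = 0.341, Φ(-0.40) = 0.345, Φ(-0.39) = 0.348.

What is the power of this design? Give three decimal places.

z_β = |p₁−p₂|·√(n/[p₁q₁+p₂q₂]) − z_{α/2}
    = 0.10 · √(103/0.4228) − 1.960
    = 0.10 · 15.6081 − 1.960
    = 1.5608 − 1.960 = -0.3992 → -0.40
Power = Φ(-0.40) = 0.345.

Power ≈ 0.345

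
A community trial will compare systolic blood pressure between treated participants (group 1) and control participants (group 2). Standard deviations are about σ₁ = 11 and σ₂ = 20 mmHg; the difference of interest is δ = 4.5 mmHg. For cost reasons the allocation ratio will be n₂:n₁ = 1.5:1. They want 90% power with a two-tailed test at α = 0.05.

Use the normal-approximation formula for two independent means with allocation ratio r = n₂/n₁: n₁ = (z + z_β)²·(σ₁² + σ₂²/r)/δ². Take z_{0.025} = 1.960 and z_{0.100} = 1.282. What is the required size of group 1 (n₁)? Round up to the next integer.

n₁ = (z_{α/2} + z_β)² · (σ₁² + σ₂²/r) / δ²
   = (1.960 + 1.282)² · (11² + 20²/1.5) / 4.5²
   = 10.5106 · (121 + 266.6667) / 20.25
   = 10.5106 · 387.6667 / 20.25
   = 201.21
Round up → n₁ = 202; n₂ = r·n₁ = 1.5 × 202 = 303.

n₁ = 202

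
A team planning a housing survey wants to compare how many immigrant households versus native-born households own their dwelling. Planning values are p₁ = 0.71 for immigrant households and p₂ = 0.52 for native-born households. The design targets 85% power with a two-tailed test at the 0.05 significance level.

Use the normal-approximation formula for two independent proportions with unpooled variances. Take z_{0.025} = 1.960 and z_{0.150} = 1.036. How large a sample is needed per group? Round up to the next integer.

n = (z_{α/2} + z_β)² · [p₁(1−p₁) + p₂(1−p₂)] / (p₁ − p₂)²
  = (1.960 + 1.036)² · (0.71·0.29 + 0.52·0.48) / (0.19)²
  = (2.996)² · (0.2059 + 0.2496) / 0.0361
  = 8.9760 · 0.4555 / 0.0361
  = 113.26
Round up → n = 114 per group.

n = 114 per group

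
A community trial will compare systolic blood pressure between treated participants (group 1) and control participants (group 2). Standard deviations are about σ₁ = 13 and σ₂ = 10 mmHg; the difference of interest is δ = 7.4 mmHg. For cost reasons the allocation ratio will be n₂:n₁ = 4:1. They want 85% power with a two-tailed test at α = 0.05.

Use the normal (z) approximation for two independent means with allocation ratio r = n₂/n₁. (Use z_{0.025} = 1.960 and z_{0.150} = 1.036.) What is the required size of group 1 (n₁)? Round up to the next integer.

n₁ = (z_{α/2} + z_β)² · (σ₁² + σ₂²/r) / δ²
   = (1.960 + 1.036)² · (13² + 10²/4) / 7.4²
   = 8.9760 · (169 + 25) / 54.76
   = 8.9760 · 194 / 54.76
   = 31.80
Round up → n₁ = 32; n₂ = r·n₁ = 4 × 32 = 128.

n₁ = 32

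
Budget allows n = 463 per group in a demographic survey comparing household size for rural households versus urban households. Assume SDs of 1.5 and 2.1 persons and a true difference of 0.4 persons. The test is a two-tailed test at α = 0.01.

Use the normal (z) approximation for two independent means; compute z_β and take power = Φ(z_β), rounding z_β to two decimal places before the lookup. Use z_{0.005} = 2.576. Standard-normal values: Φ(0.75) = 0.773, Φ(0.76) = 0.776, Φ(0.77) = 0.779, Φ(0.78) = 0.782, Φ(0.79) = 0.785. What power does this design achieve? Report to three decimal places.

z_β = δ·√(n/(σ₁²+σ₂²)) − z_{α/2}
    = 0.4 · √(463/6.66) − 2.576
    = 0.4 · 8.33784 − 2.576
    = 3.3351 − 2.576 = 0.7591 → 0.76
Power = Φ(0.76) = 0.776.

Power ≈ 0.776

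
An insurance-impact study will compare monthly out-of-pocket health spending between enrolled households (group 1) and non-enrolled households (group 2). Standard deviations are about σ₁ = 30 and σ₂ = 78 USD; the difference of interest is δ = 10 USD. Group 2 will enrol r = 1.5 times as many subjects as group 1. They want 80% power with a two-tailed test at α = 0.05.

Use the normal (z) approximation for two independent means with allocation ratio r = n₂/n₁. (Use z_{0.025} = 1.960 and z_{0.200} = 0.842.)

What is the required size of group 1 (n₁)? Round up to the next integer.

n₁ = (z_{α/2} + z_β)² · (σ₁² + σ₂²/r) / δ²
   = (1.960 + 0.842)² · (30² + 78²/1.5) / 10²
   = 7.8512 · (900 + 4056) / 100
   = 7.8512 · 4956 / 100
   = 389.11
Round up → n₁ = 390; n₂ = r·n₁ = 1.5 × 390 = 585.

n₁ = 390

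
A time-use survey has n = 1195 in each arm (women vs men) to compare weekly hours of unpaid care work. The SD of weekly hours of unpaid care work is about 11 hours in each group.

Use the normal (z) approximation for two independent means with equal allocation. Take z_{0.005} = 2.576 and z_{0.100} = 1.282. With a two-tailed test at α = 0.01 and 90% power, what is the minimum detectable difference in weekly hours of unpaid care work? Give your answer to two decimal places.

Minimum detectable difference ≈ 1.74 hours

δ = (z_{α/2} + z_β) · √((σ₁²+σ₂²)/n)
  = (2.576 + 1.282) · √(242/1195)
  = 3.858 · √0.20251
  = 3.858 · 0.4500
  = 1.7361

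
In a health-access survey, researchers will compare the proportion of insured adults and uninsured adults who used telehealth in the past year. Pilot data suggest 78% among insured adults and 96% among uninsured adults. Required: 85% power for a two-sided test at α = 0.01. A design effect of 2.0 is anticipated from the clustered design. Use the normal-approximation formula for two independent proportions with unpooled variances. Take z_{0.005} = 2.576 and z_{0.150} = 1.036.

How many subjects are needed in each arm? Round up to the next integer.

n = 170 per group

n = (z_{α/2} + z_β)² · [p₁(1−p₁) + p₂(1−p₂)] / (p₁ − p₂)²
  = (2.576 + 1.036)² · (0.78·0.22 + 0.96·0.04) / (-0.18)²
  = (3.612)² · (0.1716 + 0.0384) / 0.0324
  = 13.0465 · 0.2100 / 0.0324
  = 84.56
Design effect: 2.0 × 84.56 = 169.12.
Round up → n = 170 per group.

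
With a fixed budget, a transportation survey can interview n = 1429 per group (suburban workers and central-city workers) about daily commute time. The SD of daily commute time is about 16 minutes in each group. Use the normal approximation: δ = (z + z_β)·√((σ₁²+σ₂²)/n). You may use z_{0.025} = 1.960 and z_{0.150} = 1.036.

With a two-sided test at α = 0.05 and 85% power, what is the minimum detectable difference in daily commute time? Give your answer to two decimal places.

Minimum detectable difference ≈ 1.79 minutes

δ = (z_{α/2} + z_β) · √((σ₁²+σ₂²)/n)
  = (1.960 + 1.036) · √(512/1429)
  = 2.996 · √0.35829
  = 2.996 · 0.5986
  = 1.7933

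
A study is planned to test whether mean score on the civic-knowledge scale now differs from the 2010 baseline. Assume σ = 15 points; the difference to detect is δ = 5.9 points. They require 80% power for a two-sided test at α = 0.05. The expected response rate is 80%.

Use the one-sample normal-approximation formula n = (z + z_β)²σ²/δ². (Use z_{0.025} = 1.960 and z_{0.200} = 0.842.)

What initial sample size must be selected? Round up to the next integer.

n = (z_{α/2} + z_β)² · σ² / δ²
  = (1.960 + 0.842)² · 15² / 5.9²
  = 7.8512 · 225 / 34.81
  = 50.75
Adjust for 80% response: 50.75 / 0.80 = 63.43.
Round up → n = 64.

n = 64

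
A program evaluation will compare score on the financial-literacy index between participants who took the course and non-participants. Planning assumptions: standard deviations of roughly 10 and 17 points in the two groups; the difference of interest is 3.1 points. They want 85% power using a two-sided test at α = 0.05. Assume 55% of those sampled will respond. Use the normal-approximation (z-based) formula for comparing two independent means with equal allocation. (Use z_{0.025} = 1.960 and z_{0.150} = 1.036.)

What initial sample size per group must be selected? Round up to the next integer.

n = 661 per group

n = (z_{α/2} + z_β)² · (σ₁² + σ₂²) / δ²
  = (1.960 + 1.036)² · (10² + 17² = 389) / 3.1²
  = 8.9760 · 389 / 9.61
  = 363.34
Adjust for 55% response: 363.34 / 0.55 = 660.61.
Round up → n = 661 per group.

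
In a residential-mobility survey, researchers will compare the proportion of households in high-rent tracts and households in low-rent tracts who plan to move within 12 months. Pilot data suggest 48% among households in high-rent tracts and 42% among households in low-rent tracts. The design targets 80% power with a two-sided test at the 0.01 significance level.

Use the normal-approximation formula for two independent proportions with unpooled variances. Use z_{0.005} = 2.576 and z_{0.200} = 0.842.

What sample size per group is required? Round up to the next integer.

n = (z_{α/2} + z_β)² · [p₁(1−p₁) + p₂(1−p₂)] / (p₁ − p₂)²
  = (2.576 + 0.842)² · (0.48·0.52 + 0.42·0.58) / (0.06)²
  = (3.418)² · (0.2496 + 0.2436) / 0.0036
  = 11.6827 · 0.4932 / 0.0036
  = 1600.53
Round up → n = 1601 per group.

n = 1601 per group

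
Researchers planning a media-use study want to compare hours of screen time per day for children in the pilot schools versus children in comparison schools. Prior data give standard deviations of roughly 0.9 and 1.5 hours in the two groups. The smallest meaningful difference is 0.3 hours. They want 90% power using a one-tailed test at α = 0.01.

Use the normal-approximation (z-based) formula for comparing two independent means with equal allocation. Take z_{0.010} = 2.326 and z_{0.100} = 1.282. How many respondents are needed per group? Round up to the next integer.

n = 443 per group

n = (z_α + z_β)² · (σ₁² + σ₂²) / δ²
  = (2.326 + 1.282)² · (0.9² + 1.5² = 3.06) / 0.3²
  = 13.0177 · 3.06 / 0.09
  = 442.60
Round up → n = 443 per group.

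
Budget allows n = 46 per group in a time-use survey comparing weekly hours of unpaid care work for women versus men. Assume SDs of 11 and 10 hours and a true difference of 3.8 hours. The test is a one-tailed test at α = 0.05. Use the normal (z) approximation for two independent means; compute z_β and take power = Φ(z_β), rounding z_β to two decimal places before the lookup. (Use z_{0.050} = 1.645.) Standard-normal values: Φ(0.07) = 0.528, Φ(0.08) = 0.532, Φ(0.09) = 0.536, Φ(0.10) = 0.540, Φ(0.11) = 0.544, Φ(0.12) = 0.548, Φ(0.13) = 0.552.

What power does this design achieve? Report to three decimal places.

z_β = δ·√(n/(σ₁²+σ₂²)) − z_α
    = 3.8 · √(46/221) − 1.645
    = 3.8 · 0.45623 − 1.645
    = 1.7337 − 1.645 = 0.0887 → 0.09
Power = Φ(0.09) = 0.536.

Power ≈ 0.536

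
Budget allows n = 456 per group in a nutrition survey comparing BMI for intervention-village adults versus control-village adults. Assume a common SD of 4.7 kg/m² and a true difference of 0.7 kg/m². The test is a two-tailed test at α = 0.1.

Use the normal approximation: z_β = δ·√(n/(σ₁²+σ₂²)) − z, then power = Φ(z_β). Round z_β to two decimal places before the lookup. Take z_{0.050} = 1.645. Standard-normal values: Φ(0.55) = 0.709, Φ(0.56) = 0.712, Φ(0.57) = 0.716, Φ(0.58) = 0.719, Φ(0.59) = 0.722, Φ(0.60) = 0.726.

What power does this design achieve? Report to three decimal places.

Power ≈ 0.726

z_β = δ·√(n/(σ₁²+σ₂²)) − z_{α/2}
    = 0.7 · √(456/44.18) − 1.645
    = 0.7 · 3.21270 − 1.645
    = 2.2489 − 1.645 = 0.6039 → 0.60
Power = Φ(0.60) = 0.726.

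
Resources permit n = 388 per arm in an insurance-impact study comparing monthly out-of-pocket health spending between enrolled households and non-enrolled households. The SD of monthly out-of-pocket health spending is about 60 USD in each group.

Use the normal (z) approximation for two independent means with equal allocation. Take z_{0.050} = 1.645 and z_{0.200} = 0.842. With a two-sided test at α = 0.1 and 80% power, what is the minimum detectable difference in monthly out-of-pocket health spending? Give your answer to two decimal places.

δ = (z_{α/2} + z_β) · √((σ₁²+σ₂²)/n)
  = (1.645 + 0.842) · √(7200/388)
  = 2.487 · √18.5567
  = 2.487 · 4.3077
  = 10.7134

Minimum detectable difference ≈ 10.71 USD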